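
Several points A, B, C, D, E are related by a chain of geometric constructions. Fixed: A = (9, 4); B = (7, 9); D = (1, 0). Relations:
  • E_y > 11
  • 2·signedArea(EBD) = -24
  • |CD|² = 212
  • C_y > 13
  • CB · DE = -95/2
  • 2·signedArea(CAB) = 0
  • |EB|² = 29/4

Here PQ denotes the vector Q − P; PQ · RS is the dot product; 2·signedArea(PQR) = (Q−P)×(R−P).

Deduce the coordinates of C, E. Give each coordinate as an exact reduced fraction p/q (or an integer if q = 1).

1. C_x = 5  [line -5·x + -2·y + 53 = 0 ∩ |CD|² = 212]
2. C_y = 14  [line -5·x + -2·y + 53 = 0 ∩ |CD|² = 212]
   → C = (5, 14)
3. E_x = 6  [2·signedArea(EBD) = -24 ∩ CB · DE = -95/2]
4. E_y = 23/2  [2·signedArea(EBD) = -24 ∩ CB · DE = -95/2]
   → E = (6, 23/2)

C = (5, 14)
E = (6, 23/2)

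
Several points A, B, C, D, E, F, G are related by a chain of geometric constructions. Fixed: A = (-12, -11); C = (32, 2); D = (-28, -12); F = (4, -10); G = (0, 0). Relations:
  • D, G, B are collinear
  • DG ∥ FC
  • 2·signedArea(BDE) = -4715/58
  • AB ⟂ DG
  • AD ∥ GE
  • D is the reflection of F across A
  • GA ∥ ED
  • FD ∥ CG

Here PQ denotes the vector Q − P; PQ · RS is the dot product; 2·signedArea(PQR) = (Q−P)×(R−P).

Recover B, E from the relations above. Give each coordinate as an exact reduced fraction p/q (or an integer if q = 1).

B = (-819/58, -351/58)
E = (-16, -1)

1. B_x = -819/58  [D, G, B are collinear ∩ AB ⟂ DG]
2. B_y = -351/58  [D, G, B are collinear ∩ AB ⟂ DG]
   → B = (-819/58, -351/58)
3. E_x = -16  [GA ∥ ED ∩ AD ∥ GE]
4. E_y = -1  [GA ∥ ED ∩ AD ∥ GE]
   → E = (-16, -1)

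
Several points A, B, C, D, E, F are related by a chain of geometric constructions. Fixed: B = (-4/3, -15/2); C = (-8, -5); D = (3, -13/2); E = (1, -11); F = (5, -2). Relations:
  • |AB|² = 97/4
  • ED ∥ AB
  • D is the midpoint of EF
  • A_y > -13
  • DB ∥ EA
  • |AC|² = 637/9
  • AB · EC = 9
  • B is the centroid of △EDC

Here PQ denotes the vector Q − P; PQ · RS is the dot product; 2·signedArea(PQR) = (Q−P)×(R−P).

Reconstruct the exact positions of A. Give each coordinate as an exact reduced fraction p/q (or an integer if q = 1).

1. A_x = -10/3  [ED ∥ AB ∩ DB ∥ EA]
2. A_y = -12  [ED ∥ AB ∩ DB ∥ EA]
   → A = (-10/3, -12)

A = (-10/3, -12)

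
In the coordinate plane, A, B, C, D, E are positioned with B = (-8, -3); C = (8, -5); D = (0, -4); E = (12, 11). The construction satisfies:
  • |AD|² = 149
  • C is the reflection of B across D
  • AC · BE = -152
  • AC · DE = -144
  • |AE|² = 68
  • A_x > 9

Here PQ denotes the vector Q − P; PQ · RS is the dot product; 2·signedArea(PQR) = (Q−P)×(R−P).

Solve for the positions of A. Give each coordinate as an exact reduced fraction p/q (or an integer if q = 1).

1. A_x = 10  [AC · DE = -144 ∩ AC · BE = -152]
2. A_y = 3  [AC · DE = -144 ∩ AC · BE = -152]
   → A = (10, 3)

A = (10, 3)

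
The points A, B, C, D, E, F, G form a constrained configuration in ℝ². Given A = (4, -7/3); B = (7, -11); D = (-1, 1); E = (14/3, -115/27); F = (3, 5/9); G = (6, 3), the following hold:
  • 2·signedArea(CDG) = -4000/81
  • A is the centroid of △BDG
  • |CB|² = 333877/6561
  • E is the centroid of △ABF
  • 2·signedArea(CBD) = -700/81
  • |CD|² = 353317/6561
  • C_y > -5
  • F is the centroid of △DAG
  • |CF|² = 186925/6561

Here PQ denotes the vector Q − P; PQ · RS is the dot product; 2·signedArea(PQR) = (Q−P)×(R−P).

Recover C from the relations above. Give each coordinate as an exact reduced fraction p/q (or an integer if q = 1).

C = (32/9, -385/81)

1. C_x = 32/9  [2·signedArea(CBD) = -700/81 ∩ 2·signedArea(CDG) = -4000/81]
2. C_y = -385/81  [2·signedArea(CBD) = -700/81 ∩ 2·signedArea(CDG) = -4000/81]
   → C = (32/9, -385/81)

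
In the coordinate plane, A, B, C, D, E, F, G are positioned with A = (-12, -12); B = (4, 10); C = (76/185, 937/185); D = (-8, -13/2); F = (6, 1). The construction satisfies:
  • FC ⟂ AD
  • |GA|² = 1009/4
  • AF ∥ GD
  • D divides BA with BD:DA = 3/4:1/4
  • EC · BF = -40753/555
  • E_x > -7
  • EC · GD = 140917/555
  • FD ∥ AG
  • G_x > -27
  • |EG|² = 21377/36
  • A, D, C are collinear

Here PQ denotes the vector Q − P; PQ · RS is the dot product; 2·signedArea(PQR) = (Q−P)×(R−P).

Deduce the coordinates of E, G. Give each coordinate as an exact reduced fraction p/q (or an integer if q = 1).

E = (-20/3, -14/3)
G = (-26, -39/2)

1. G_x = -26  [AF ∥ GD ∩ FD ∥ AG]
2. G_y = -39/2  [AF ∥ GD ∩ FD ∥ AG]
   → G = (-26, -39/2)
3. E_x = -20/3  [EC · BF = -40753/555 ∩ EC · GD = 140917/555]
4. E_y = -14/3  [EC · BF = -40753/555 ∩ EC · GD = 140917/555]
   → E = (-20/3, -14/3)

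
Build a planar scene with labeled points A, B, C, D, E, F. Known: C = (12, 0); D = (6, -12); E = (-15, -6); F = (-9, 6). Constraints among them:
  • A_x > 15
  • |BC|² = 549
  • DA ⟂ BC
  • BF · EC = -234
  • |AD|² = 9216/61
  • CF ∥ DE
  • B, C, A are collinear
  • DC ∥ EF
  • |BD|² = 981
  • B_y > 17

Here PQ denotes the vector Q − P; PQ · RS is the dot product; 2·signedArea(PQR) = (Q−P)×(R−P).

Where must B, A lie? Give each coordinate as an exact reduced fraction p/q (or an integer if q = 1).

1. B_x = -3  [line -27·x + -6·y + 27 = 0 ∩ |BD|² = 981]
2. B_y = 18  [line -27·x + -6·y + 27 = 0 ∩ |BD|² = 981]
   → B = (-3, 18)
3. A_x = 942/61  [B, C, A are collinear ∩ DA ⟂ BC]
4. A_y = -252/61  [B, C, A are collinear ∩ DA ⟂ BC]
   → A = (942/61, -252/61)

A = (942/61, -252/61)
B = (-3, 18)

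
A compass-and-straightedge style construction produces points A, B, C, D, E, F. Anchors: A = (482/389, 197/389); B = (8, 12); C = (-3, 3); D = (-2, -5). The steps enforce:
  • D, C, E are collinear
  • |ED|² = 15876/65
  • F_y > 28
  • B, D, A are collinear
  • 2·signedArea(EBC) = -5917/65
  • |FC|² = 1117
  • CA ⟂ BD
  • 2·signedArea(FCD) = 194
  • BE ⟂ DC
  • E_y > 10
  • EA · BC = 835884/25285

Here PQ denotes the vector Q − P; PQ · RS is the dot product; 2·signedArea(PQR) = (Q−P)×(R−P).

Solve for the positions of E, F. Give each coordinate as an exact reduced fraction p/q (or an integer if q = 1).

1. E_x = -256/65  [D, C, E are collinear ∩ BE ⟂ DC]
2. E_y = 683/65  [D, C, E are collinear ∩ BE ⟂ DC]
   → E = (-256/65, 683/65)
3. F_x = 18  [line 8·x + 1·y + -173 = 0 ∩ |FC|² = 1117]
4. F_y = 29  [line 8·x + 1·y + -173 = 0 ∩ |FC|² = 1117]
   → F = (18, 29)

E = (-256/65, 683/65)
F = (18, 29)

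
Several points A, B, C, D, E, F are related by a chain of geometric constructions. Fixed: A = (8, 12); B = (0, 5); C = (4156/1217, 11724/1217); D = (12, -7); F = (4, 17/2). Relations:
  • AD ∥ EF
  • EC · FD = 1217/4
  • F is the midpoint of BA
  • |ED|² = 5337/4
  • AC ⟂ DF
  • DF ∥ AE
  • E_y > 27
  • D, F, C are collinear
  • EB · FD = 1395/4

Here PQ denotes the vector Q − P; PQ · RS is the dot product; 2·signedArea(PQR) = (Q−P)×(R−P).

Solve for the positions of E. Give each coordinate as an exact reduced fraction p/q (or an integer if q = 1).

1. E_x = 0  [AD ∥ EF ∩ DF ∥ AE]
2. E_y = 55/2  [AD ∥ EF ∩ DF ∥ AE]
   → E = (0, 55/2)

E = (0, 55/2)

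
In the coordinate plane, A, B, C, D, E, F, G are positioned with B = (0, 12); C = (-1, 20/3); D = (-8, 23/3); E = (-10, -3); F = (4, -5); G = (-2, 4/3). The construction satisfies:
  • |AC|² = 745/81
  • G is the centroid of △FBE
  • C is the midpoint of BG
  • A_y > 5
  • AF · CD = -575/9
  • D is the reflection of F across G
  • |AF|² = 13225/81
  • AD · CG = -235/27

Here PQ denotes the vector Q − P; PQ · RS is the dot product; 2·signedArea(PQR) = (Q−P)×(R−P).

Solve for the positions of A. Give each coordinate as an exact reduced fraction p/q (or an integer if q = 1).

A = (-11/3, 47/9)

1. A_x = -11/3  [AF · CD = -575/9 ∩ AD · CG = -235/27]
2. A_y = 47/9  [AF · CD = -575/9 ∩ AD · CG = -235/27]
   → A = (-11/3, 47/9)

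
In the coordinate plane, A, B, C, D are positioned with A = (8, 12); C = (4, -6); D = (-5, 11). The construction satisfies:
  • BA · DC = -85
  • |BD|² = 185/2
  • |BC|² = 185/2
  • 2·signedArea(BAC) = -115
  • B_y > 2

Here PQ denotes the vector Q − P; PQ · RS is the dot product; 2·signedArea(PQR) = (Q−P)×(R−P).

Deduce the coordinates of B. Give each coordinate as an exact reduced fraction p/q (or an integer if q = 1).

B = (-1/2, 5/2)

1. B_x = -1/2  [BA · DC = -85 ∩ 2·signedArea(BAC) = -115]
2. B_y = 5/2  [BA · DC = -85 ∩ 2·signedArea(BAC) = -115]
   → B = (-1/2, 5/2)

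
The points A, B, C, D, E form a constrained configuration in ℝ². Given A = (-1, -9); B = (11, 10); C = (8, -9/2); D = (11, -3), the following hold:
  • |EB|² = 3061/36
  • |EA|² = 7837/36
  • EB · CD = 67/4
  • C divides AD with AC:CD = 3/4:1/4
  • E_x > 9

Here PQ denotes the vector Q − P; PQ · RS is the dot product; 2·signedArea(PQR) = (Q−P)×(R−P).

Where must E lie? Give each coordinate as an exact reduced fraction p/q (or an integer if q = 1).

E = (10, 5/6)

1. E_x = 10  [line -3·x + -3/2·y + 125/4 = 0 ∩ |EB|² = 3061/36]
2. E_y = 5/6  [line -3·x + -3/2·y + 125/4 = 0 ∩ |EB|² = 3061/36]
   → E = (10, 5/6)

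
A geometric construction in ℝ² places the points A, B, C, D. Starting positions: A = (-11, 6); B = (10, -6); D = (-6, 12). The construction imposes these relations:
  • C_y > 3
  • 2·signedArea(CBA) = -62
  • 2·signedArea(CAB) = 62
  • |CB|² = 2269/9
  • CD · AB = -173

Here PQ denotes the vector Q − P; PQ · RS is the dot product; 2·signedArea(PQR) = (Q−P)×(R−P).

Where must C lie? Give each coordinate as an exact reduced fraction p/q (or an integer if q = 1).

1. C_x = -7/3  [2·signedArea(CAB) = 62 ∩ CD · AB = -173]
2. C_y = 4  [2·signedArea(CAB) = 62 ∩ CD · AB = -173]
   → C = (-7/3, 4)

C = (-7/3, 4)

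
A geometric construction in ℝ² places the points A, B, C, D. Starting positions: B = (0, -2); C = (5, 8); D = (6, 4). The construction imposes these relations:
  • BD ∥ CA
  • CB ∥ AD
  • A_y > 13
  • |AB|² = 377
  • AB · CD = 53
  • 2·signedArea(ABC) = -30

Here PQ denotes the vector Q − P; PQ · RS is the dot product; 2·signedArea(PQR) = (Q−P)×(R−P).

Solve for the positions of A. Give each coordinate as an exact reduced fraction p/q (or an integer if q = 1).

1. A_x = 11  [CB ∥ AD ∩ BD ∥ CA]
2. A_y = 14  [CB ∥ AD ∩ BD ∥ CA]
   → A = (11, 14)

A = (11, 14)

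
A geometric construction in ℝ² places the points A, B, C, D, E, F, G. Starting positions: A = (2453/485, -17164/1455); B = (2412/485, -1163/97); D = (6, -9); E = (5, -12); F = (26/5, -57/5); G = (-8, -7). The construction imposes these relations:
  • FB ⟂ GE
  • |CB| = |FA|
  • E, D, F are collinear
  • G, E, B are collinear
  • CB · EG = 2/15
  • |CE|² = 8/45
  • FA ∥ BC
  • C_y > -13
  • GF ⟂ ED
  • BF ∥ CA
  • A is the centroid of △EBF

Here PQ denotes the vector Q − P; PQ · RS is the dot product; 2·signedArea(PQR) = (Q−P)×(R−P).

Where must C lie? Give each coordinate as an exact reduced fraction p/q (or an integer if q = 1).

C = (2343/485, -18022/1455)

1. C_x = 2343/485  [BF ∥ CA ∩ FA ∥ BC]
2. C_y = -18022/1455  [BF ∥ CA ∩ FA ∥ BC]
   → C = (2343/485, -18022/1455)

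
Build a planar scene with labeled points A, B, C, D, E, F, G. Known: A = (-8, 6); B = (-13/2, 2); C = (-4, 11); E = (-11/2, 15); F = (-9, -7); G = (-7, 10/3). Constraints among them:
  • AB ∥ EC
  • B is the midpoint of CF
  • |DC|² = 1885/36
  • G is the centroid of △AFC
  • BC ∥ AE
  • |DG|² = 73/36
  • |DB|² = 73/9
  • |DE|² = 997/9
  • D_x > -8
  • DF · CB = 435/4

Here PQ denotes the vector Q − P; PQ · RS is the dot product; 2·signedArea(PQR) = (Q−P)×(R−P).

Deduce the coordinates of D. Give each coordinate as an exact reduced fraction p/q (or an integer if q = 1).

1. D_x = -15/2  [line 5/2·x + 9·y + -93/4 = 0 ∩ |DE|² = 997/9]
2. D_y = 14/3  [line 5/2·x + 9·y + -93/4 = 0 ∩ |DE|² = 997/9]
   → D = (-15/2, 14/3)

D = (-15/2, 14/3)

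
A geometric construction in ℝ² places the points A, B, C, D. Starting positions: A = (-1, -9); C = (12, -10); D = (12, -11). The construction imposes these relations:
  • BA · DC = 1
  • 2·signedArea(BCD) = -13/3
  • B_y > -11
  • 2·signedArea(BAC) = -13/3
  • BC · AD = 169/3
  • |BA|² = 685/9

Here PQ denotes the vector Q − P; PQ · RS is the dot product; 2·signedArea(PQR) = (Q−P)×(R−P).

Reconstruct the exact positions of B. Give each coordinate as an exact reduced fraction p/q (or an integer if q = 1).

1. B_x = 23/3  [2·signedArea(BAC) = -13/3 ∩ BA · DC = 1]
2. B_y = -10  [2·signedArea(BAC) = -13/3 ∩ BA · DC = 1]
   → B = (23/3, -10)

B = (23/3, -10)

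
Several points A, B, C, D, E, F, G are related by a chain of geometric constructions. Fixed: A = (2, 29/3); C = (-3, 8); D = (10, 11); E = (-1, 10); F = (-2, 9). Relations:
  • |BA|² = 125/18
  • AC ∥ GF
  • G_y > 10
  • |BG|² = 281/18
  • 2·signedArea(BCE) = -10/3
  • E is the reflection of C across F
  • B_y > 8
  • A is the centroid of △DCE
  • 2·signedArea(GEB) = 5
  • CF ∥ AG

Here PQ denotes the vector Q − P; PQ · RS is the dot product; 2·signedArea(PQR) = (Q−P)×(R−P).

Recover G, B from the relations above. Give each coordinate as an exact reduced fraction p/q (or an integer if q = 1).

B = (-1/2, 53/6)
G = (3, 32/3)

1. G_x = 3  [AC ∥ GF ∩ CF ∥ AG]
2. G_y = 32/3  [AC ∥ GF ∩ CF ∥ AG]
   → G = (3, 32/3)
3. B_x = -1/2  [2·signedArea(BCE) = -10/3 ∩ 2·signedArea(GEB) = 5]
4. B_y = 53/6  [2·signedArea(BCE) = -10/3 ∩ 2·signedArea(GEB) = 5]
   → B = (-1/2, 53/6)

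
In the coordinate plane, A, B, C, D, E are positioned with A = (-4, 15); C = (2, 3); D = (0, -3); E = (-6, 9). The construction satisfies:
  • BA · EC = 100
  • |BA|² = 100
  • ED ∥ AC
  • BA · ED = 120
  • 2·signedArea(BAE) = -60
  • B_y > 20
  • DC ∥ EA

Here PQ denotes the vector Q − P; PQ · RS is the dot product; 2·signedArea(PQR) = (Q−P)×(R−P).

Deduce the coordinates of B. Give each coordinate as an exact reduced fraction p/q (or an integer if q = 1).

1. B_x = -12  [BA · ED = 120 ∩ BA · EC = 100]
2. B_y = 21  [BA · ED = 120 ∩ BA · EC = 100]
   → B = (-12, 21)

B = (-12, 21)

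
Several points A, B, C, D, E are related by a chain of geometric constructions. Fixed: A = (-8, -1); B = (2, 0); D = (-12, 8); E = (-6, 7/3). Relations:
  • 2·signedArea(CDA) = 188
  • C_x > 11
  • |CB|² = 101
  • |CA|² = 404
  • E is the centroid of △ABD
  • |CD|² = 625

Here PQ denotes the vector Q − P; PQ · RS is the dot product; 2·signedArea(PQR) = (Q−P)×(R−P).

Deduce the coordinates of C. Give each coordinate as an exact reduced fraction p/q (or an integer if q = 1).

C = (12, 1)

1. C_x = 12  [line 9·x + 4·y + -112 = 0 ∩ |CD|² = 625]
2. C_y = 1  [line 9·x + 4·y + -112 = 0 ∩ |CD|² = 625]
   → C = (12, 1)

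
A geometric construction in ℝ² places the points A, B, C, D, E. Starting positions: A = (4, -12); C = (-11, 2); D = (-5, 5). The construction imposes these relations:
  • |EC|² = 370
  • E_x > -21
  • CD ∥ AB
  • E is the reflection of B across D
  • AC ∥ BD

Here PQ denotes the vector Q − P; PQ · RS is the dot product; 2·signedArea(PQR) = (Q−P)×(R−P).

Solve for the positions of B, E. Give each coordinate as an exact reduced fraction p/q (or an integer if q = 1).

B = (10, -9)
E = (-20, 19)

1. B_x = 10  [AC ∥ BD ∩ CD ∥ AB]
2. B_y = -9  [AC ∥ BD ∩ CD ∥ AB]
   → B = (10, -9)
3. E_x = -20  [E is the reflection of B across D]
4. E_y = 19  [E is the reflection of B across D]
   → E = (-20, 19)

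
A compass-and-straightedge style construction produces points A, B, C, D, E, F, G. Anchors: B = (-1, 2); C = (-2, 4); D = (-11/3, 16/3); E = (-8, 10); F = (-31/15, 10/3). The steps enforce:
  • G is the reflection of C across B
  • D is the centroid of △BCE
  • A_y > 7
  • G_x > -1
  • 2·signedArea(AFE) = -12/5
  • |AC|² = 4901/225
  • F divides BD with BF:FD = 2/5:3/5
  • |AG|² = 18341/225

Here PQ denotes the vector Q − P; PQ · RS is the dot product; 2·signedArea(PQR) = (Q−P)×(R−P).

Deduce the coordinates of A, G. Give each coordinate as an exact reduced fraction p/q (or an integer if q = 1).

A = (-79/15, 22/3)
G = (0, 0)

1. A_x = -79/15  [line -20/3·x + -89/15·y + 42/5 = 0 ∩ |AC|² = 4901/225]
2. A_y = 22/3  [line -20/3·x + -89/15·y + 42/5 = 0 ∩ |AC|² = 4901/225]
   → A = (-79/15, 22/3)
3. G_x = 0  [G is the reflection of C across B]
4. G_y = 0  [G is the reflection of C across B]
   → G = (0, 0)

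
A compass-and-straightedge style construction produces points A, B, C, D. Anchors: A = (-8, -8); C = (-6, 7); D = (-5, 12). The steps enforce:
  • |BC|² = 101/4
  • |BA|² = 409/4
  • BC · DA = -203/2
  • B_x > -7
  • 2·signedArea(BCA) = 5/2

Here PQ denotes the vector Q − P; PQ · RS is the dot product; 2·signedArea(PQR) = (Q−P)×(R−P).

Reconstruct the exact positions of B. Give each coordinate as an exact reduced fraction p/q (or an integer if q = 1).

1. B_x = -13/2  [2·signedArea(BCA) = 5/2 ∩ BC · DA = -203/2]
2. B_y = 2  [2·signedArea(BCA) = 5/2 ∩ BC · DA = -203/2]
   → B = (-13/2, 2)

B = (-13/2, 2)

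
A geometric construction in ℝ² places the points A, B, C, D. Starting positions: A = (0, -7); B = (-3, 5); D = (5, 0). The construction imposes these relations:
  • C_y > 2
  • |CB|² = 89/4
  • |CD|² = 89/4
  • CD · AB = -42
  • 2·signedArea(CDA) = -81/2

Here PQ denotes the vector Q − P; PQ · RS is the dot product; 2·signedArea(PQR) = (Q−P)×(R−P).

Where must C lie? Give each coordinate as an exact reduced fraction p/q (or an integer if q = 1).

C = (1, 5/2)

1. C_x = 1  [2·signedArea(CDA) = -81/2 ∩ CD · AB = -42]
2. C_y = 5/2  [2·signedArea(CDA) = -81/2 ∩ CD · AB = -42]
   → C = (1, 5/2)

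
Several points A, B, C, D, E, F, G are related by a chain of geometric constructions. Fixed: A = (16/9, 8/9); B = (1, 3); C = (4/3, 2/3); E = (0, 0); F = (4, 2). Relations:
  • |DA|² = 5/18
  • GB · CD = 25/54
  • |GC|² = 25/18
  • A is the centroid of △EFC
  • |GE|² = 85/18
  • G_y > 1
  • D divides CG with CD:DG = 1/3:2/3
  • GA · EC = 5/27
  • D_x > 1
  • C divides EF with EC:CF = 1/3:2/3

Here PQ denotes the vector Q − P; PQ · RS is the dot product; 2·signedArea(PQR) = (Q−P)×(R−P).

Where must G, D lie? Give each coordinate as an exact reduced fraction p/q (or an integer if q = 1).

D = (23/18, 19/18)
G = (7/6, 11/6)

1. G_x = 7/6  [line -4/3·x + -2/3·y + 25/9 = 0 ∩ |GC|² = 25/18]
2. G_y = 11/6  [line -4/3·x + -2/3·y + 25/9 = 0 ∩ |GC|² = 25/18]
   → G = (7/6, 11/6)
3. D_x = 23/18  [GB · CD = 25/54 ∩ D divides CG with CD:DG = 1/3:2/3]
4. D_y = 19/18  [GB · CD = 25/54 ∩ D divides CG with CD:DG = 1/3:2/3]
   → D = (23/18, 19/18)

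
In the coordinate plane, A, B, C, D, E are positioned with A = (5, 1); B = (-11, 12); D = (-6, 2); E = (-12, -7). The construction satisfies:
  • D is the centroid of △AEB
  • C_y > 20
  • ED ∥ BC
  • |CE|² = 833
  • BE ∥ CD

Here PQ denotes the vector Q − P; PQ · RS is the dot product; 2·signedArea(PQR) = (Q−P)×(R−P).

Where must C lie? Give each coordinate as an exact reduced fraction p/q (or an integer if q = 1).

C = (-5, 21)

1. C_x = -5  [BE ∥ CD ∩ ED ∥ BC]
2. C_y = 21  [BE ∥ CD ∩ ED ∥ BC]
   → C = (-5, 21)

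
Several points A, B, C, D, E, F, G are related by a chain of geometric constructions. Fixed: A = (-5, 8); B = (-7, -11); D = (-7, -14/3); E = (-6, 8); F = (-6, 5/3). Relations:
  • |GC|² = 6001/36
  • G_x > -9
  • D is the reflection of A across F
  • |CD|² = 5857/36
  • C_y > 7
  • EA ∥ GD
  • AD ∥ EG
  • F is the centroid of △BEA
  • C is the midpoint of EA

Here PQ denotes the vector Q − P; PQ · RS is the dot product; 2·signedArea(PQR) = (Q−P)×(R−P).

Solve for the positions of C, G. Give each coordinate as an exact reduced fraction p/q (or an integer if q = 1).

1. C_x = -11/2  [C is the midpoint of EA]
2. C_y = 8  [C is the midpoint of EA]
   → C = (-11/2, 8)
3. G_x = -8  [EA ∥ GD ∩ AD ∥ EG]
4. G_y = -14/3  [EA ∥ GD ∩ AD ∥ EG]
   → G = (-8, -14/3)

C = (-11/2, 8)
G = (-8, -14/3)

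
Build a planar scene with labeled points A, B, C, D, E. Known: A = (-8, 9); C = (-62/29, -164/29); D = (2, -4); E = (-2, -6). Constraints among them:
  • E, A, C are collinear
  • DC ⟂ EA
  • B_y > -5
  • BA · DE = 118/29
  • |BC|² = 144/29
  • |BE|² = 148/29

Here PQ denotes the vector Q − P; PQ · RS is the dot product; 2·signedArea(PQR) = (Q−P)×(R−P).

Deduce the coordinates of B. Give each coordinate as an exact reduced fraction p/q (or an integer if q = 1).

1. B_x = -2/29  [line 4·x + 2·y + 288/29 = 0 ∩ |BE|² = 148/29]
2. B_y = -140/29  [line 4·x + 2·y + 288/29 = 0 ∩ |BE|² = 148/29]
   → B = (-2/29, -140/29)

B = (-2/29, -140/29)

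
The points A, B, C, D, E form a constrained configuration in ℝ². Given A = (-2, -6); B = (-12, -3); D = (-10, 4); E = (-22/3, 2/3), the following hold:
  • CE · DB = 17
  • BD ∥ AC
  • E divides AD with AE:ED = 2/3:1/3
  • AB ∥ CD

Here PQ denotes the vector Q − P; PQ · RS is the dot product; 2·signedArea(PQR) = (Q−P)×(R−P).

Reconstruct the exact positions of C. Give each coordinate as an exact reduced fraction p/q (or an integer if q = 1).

1. C_x = 0  [AB ∥ CD ∩ BD ∥ AC]
2. C_y = 1  [AB ∥ CD ∩ BD ∥ AC]
   → C = (0, 1)

C = (0, 1)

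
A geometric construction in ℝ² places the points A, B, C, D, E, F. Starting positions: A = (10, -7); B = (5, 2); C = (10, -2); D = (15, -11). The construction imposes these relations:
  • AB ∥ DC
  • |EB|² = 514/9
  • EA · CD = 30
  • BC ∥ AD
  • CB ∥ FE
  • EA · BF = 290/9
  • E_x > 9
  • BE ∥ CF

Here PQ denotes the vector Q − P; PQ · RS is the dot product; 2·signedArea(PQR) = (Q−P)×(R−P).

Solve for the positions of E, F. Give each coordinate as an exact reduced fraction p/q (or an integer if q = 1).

E = (10, -11/3)
F = (15, -23/3)

1. E_x = 10  [line -5·x + 9·y + 83 = 0 ∩ |EB|² = 514/9]
2. E_y = -11/3  [line -5·x + 9·y + 83 = 0 ∩ |EB|² = 514/9]
   → E = (10, -11/3)
3. F_x = 15  [CB ∥ FE ∩ BE ∥ CF]
4. F_y = -23/3  [CB ∥ FE ∩ BE ∥ CF]
   → F = (15, -23/3)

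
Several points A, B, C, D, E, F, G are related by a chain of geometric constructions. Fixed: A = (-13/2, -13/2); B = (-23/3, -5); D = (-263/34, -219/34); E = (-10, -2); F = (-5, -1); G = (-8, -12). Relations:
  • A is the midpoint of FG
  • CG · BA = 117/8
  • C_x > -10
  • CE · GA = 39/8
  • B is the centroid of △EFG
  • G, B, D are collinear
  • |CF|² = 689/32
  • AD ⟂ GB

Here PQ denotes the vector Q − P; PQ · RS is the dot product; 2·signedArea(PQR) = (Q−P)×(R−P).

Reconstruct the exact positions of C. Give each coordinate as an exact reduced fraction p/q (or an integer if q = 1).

1. C_x = -73/8  [CE · GA = 39/8 ∩ CG · BA = 117/8]
2. C_y = -25/8  [CE · GA = 39/8 ∩ CG · BA = 117/8]
   → C = (-73/8, -25/8)

C = (-73/8, -25/8)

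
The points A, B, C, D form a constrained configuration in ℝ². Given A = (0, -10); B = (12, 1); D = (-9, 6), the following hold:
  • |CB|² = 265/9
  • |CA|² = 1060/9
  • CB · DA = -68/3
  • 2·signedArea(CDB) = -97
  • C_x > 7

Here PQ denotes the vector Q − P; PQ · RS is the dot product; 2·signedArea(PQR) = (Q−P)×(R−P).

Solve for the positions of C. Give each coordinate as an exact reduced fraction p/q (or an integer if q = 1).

C = (8, -8/3)

1. C_x = 8  [2·signedArea(CDB) = -97 ∩ CB · DA = -68/3]
2. C_y = -8/3  [2·signedArea(CDB) = -97 ∩ CB · DA = -68/3]
   → C = (8, -8/3)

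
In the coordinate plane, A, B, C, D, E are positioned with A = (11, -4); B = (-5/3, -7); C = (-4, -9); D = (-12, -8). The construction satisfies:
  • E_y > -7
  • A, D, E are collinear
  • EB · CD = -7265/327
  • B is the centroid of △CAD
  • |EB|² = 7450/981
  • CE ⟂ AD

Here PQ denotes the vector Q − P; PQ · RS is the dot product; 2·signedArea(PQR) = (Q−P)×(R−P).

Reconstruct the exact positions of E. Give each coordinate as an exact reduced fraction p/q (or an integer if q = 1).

1. E_x = -480/109  [A, D, E are collinear ∩ CE ⟂ AD]
2. E_y = -728/109  [A, D, E are collinear ∩ CE ⟂ AD]
   → E = (-480/109, -728/109)

E = (-480/109, -728/109)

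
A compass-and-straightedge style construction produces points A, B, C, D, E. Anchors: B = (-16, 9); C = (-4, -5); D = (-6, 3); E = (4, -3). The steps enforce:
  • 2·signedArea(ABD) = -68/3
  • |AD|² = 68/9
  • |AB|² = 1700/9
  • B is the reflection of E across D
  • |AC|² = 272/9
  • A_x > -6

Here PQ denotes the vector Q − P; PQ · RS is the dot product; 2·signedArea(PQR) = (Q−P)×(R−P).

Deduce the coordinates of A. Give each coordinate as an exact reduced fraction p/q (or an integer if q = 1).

1. A_x = -16/3  [line 6·x + 10·y + 86/3 = 0 ∩ |AB|² = 1700/9]
2. A_y = 1/3  [line 6·x + 10·y + 86/3 = 0 ∩ |AB|² = 1700/9]
   → A = (-16/3, 1/3)

A = (-16/3, 1/3)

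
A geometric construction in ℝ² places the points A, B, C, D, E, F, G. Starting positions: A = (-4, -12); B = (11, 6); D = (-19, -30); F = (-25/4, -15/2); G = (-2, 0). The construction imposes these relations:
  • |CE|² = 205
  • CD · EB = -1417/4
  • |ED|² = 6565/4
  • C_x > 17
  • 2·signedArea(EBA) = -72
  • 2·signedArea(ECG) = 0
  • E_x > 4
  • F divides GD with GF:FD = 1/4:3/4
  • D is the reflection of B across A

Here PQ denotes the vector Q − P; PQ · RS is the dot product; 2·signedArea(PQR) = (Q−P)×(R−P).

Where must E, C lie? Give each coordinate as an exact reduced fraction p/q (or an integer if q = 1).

1. E_x = 9/2  [line 18·x + -15·y + -36 = 0 ∩ |ED|² = 6565/4]
2. E_y = 3  [line 18·x + -15·y + -36 = 0 ∩ |ED|² = 6565/4]
   → E = (9/2, 3)
3. C_x = 35/2  [2·signedArea(ECG) = 0 ∩ CD · EB = -1417/4]
4. C_y = 9  [2·signedArea(ECG) = 0 ∩ CD · EB = -1417/4]
   → C = (35/2, 9)

C = (35/2, 9)
E = (9/2, 3)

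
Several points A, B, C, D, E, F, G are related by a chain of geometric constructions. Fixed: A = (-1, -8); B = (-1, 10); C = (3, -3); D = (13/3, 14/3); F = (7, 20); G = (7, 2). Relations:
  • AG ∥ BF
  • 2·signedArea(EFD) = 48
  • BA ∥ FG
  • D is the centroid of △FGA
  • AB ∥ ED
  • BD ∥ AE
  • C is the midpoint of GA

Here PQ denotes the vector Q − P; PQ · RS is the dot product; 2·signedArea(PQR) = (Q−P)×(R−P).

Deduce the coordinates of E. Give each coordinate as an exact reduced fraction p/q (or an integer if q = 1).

1. E_x = 13/3  [AB ∥ ED ∩ BD ∥ AE]
2. E_y = -40/3  [AB ∥ ED ∩ BD ∥ AE]
   → E = (13/3, -40/3)

E = (13/3, -40/3)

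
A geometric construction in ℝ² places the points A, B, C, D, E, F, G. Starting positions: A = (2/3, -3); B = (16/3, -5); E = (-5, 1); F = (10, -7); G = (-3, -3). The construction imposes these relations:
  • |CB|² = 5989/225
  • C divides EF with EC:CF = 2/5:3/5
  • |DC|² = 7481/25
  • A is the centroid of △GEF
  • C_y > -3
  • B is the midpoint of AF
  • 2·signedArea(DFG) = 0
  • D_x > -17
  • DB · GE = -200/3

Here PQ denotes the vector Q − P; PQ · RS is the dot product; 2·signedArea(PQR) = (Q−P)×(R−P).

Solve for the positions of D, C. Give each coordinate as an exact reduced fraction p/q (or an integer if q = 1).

1. D_x = -16  [2·signedArea(DFG) = 0 ∩ DB · GE = -200/3]
2. D_y = 1  [2·signedArea(DFG) = 0 ∩ DB · GE = -200/3]
   → D = (-16, 1)
3. C_x = 1  [C divides EF with EC:CF = 2/5:3/5]
4. C_y = -11/5  [C divides EF with EC:CF = 2/5:3/5]
   → C = (1, -11/5)

C = (1, -11/5)
D = (-16, 1)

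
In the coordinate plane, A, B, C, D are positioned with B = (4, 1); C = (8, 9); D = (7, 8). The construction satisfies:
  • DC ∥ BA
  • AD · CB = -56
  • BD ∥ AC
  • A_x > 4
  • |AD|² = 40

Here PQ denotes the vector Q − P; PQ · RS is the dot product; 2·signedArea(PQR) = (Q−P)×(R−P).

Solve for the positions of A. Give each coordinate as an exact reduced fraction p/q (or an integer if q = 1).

1. A_x = 5  [BD ∥ AC ∩ DC ∥ BA]
2. A_y = 2  [BD ∥ AC ∩ DC ∥ BA]
   → A = (5, 2)

A = (5, 2)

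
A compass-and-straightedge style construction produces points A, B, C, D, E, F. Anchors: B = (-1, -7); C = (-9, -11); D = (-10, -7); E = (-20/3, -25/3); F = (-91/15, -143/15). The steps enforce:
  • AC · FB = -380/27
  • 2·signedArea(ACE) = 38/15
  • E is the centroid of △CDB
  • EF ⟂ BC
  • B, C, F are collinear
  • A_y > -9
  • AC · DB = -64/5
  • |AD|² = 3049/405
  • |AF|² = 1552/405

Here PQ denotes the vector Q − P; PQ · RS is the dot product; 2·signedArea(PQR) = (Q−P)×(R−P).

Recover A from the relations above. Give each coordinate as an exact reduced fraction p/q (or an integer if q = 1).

1. A_x = -341/45  [AC · DB = -64/5 ∩ AC · FB = -380/27]
2. A_y = -373/45  [AC · DB = -64/5 ∩ AC · FB = -380/27]
   → A = (-341/45, -373/45)

A = (-341/45, -373/45)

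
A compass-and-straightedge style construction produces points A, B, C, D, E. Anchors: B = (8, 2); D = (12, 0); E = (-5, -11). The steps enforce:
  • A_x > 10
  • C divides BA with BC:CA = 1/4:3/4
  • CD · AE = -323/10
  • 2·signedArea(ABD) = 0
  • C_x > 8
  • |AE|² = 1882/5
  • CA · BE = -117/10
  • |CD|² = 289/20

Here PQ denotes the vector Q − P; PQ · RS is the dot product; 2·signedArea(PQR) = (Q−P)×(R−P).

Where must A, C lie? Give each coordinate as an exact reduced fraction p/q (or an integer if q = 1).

A = (52/5, 4/5)
C = (43/5, 17/10)

1. A_x = 52/5  [line 2·x + 4·y + -24 = 0 ∩ |AE|² = 1882/5]
2. A_y = 4/5  [line 2·x + 4·y + -24 = 0 ∩ |AE|² = 1882/5]
   → A = (52/5, 4/5)
3. C_x = 43/5  [C divides BA with BC:CA = 1/4:3/4]
4. C_y = 17/10  [C divides BA with BC:CA = 1/4:3/4]
   → C = (43/5, 17/10)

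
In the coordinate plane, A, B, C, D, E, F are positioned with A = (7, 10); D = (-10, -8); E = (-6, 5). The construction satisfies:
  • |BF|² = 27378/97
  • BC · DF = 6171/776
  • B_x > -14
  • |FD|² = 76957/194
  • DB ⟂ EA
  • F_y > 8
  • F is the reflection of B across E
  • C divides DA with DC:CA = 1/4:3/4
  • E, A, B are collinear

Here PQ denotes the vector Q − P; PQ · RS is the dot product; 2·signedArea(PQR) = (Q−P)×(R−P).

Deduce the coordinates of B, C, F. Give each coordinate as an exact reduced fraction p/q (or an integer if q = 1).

1. B_x = -2685/194  [E, A, B are collinear ∩ DB ⟂ EA]
2. B_y = 385/194  [E, A, B are collinear ∩ DB ⟂ EA]
   → B = (-2685/194, 385/194)
3. C_x = -23/4  [C divides DA with DC:CA = 1/4:3/4]
4. C_y = -7/2  [C divides DA with DC:CA = 1/4:3/4]
   → C = (-23/4, -7/2)
5. F_x = 357/194  [F is the reflection of B across E]
6. F_y = 1555/194  [F is the reflection of B across E]
   → F = (357/194, 1555/194)

B = (-2685/194, 385/194)
C = (-23/4, -7/2)
F = (357/194, 1555/194)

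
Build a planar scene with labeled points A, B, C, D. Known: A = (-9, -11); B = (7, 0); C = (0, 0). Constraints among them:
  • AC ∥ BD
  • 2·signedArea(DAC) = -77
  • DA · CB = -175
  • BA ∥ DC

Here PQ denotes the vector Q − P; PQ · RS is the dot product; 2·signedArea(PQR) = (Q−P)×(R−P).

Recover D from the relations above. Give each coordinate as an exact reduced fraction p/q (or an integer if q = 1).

D = (16, 11)

1. D_x = 16  [BA ∥ DC ∩ AC ∥ BD]
2. D_y = 11  [BA ∥ DC ∩ AC ∥ BD]
   → D = (16, 11)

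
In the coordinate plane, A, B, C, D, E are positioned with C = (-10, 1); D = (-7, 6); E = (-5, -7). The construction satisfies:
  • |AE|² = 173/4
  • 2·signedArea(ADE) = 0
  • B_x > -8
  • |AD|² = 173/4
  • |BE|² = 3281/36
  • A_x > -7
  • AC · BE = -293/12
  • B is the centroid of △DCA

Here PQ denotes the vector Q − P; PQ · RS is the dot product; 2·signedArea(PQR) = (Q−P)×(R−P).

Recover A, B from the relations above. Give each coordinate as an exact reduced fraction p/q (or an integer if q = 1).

1. A_x = -6  [line 13·x + 2·y + 79 = 0 ∩ |AD|² = 173/4]
2. A_y = -1/2  [line 13·x + 2·y + 79 = 0 ∩ |AD|² = 173/4]
   → A = (-6, -1/2)
3. B_x = -23/3  [B is the centroid of △DCA]
4. B_y = 13/6  [B is the centroid of △DCA]
   → B = (-23/3, 13/6)

A = (-6, -1/2)
B = (-23/3, 13/6)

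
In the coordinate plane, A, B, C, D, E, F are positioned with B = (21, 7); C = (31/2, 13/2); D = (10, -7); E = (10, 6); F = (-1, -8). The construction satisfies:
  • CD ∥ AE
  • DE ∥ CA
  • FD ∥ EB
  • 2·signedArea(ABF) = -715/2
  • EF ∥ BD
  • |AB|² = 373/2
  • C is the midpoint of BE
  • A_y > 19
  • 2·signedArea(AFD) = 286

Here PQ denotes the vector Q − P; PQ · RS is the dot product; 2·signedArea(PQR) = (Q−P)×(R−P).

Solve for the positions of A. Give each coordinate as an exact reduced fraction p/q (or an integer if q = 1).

1. A_x = 31/2  [CD ∥ AE ∩ DE ∥ CA]
2. A_y = 39/2  [CD ∥ AE ∩ DE ∥ CA]
   → A = (31/2, 39/2)

A = (31/2, 39/2)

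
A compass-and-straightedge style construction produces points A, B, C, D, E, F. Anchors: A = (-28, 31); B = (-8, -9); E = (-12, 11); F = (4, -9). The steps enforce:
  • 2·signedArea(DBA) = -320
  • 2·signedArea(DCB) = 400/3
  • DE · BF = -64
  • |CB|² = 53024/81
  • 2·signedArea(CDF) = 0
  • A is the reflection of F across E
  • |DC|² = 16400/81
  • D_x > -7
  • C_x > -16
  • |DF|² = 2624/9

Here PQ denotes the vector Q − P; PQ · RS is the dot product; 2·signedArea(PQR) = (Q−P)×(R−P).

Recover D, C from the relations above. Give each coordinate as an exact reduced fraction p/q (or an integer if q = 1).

C = (-140/9, 139/9)
D = (-20/3, 13/3)

1. D_x = -20/3  [2·signedArea(DBA) = -320 ∩ DE · BF = -64]
2. D_y = 13/3  [2·signedArea(DBA) = -320 ∩ DE · BF = -64]
   → D = (-20/3, 13/3)
3. C_x = -140/9  [2·signedArea(DCB) = 400/3 ∩ 2·signedArea(CDF) = 0]
4. C_y = 139/9  [2·signedArea(DCB) = 400/3 ∩ 2·signedArea(CDF) = 0]
   → C = (-140/9, 139/9)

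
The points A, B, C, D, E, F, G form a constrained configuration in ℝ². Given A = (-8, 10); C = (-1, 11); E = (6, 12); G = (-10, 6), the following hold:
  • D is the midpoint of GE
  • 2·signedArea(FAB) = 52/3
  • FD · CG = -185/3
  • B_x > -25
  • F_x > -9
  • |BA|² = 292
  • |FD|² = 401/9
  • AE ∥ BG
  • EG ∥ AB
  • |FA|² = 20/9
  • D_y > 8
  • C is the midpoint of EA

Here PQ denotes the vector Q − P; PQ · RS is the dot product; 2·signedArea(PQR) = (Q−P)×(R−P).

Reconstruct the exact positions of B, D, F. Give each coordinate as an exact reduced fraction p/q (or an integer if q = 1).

1. B_x = -24  [AE ∥ BG ∩ EG ∥ AB]
2. B_y = 4  [AE ∥ BG ∩ EG ∥ AB]
   → B = (-24, 4)
3. D_x = -2  [D is the midpoint of GE]
4. D_y = 9  [D is the midpoint of GE]
   → D = (-2, 9)
5. F_x = -26/3  [2·signedArea(FAB) = 52/3 ∩ FD · CG = -185/3]
6. F_y = 26/3  [2·signedArea(FAB) = 52/3 ∩ FD · CG = -185/3]
   → F = (-26/3, 26/3)

B = (-24, 4)
D = (-2, 9)
F = (-26/3, 26/3)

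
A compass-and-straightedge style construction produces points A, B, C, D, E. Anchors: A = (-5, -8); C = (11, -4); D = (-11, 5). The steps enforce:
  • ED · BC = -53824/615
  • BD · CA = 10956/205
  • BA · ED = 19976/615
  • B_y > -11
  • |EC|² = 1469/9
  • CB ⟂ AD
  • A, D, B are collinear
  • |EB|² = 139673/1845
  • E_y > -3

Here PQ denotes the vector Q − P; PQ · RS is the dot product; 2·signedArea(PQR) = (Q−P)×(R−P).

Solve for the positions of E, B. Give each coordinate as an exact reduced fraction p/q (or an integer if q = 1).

B = (-761/205, -2212/205)
E = (-5/3, -7/3)

1. B_x = -761/205  [A, D, B are collinear ∩ CB ⟂ AD]
2. B_y = -2212/205  [A, D, B are collinear ∩ CB ⟂ AD]
   → B = (-761/205, -2212/205)
3. E_x = -5/3  [ED · BC = -53824/615 ∩ BA · ED = 19976/615]
4. E_y = -7/3  [ED · BC = -53824/615 ∩ BA · ED = 19976/615]
   → E = (-5/3, -7/3)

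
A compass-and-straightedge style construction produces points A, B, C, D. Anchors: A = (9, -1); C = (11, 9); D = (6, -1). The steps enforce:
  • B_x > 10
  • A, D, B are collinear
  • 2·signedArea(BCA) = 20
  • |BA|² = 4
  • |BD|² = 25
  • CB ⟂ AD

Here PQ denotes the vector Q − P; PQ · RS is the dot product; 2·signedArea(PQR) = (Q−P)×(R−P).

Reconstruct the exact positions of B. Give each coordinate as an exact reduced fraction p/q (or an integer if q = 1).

B = (11, -1)

1. B_x = 11  [A, D, B are collinear ∩ CB ⟂ AD]
2. B_y = -1  [A, D, B are collinear ∩ CB ⟂ AD]
   → B = (11, -1)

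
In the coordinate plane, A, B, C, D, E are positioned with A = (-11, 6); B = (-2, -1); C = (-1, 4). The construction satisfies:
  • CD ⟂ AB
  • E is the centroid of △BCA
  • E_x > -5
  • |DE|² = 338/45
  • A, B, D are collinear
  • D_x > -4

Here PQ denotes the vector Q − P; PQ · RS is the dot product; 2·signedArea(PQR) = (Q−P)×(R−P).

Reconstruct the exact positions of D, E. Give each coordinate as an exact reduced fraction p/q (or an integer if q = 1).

1. D_x = -19/5  [A, B, D are collinear ∩ CD ⟂ AB]
2. D_y = 2/5  [A, B, D are collinear ∩ CD ⟂ AB]
   → D = (-19/5, 2/5)
3. E_x = -14/3  [E is the centroid of △BCA]
4. E_y = 3  [E is the centroid of △BCA]
   → E = (-14/3, 3)

D = (-19/5, 2/5)
E = (-14/3, 3)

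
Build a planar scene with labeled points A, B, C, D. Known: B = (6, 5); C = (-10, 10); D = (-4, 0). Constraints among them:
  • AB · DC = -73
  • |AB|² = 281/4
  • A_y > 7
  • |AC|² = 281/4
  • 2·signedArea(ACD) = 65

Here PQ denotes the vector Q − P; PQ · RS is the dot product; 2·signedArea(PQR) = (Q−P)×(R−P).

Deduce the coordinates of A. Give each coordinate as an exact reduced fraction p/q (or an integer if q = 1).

1. A_x = -2  [2·signedArea(ACD) = 65 ∩ AB · DC = -73]
2. A_y = 15/2  [2·signedArea(ACD) = 65 ∩ AB · DC = -73]
   → A = (-2, 15/2)

A = (-2, 15/2)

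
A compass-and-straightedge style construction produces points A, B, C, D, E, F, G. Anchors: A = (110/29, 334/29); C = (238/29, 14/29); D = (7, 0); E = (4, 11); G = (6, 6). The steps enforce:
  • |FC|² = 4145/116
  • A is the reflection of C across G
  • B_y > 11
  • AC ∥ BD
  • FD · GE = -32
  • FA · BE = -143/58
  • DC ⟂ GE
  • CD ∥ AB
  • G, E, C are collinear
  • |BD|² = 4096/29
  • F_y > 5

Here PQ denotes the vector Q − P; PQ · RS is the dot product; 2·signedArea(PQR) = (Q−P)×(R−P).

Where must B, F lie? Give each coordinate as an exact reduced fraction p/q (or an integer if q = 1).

B = (75/29, 320/29)
F = (313/58, 167/29)

1. B_x = 75/29  [AC ∥ BD ∩ CD ∥ AB]
2. B_y = 320/29  [AC ∥ BD ∩ CD ∥ AB]
   → B = (75/29, 320/29)
3. F_x = 313/58  [FA · BE = -143/58 ∩ FD · GE = -32]
4. F_y = 167/29  [FA · BE = -143/58 ∩ FD · GE = -32]
   → F = (313/58, 167/29)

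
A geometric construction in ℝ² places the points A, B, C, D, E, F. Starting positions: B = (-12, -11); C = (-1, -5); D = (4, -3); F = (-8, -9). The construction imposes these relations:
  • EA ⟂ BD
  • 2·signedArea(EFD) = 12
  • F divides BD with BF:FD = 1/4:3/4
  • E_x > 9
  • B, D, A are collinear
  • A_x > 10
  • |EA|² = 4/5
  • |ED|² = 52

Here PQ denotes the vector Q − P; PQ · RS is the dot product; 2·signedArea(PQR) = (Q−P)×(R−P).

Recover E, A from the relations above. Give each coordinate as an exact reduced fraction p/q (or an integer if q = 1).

1. E_x = 10  [line -6·x + 12·y + 48 = 0 ∩ |ED|² = 52]
2. E_y = 1  [line -6·x + 12·y + 48 = 0 ∩ |ED|² = 52]
   → E = (10, 1)
3. A_x = 52/5  [B, D, A are collinear ∩ EA ⟂ BD]
4. A_y = 1/5  [B, D, A are collinear ∩ EA ⟂ BD]
   → A = (52/5, 1/5)

A = (52/5, 1/5)
E = (10, 1)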